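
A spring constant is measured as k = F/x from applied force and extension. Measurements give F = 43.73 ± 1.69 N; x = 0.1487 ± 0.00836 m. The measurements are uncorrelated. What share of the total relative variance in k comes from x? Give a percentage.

(δk/k)² = (1·δF/F)² + (-1·δx/x)²
  F term: (1×0.0386)² = 0.00149
  x term: (-1×0.0562)² = 0.00316
Total = 0.00465. Share from x = 0.00316/0.00465 = 0.679.

67.9%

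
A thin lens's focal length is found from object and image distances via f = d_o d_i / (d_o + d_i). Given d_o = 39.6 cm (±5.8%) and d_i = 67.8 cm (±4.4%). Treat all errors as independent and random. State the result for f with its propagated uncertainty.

∂f/∂d_o = (d_i/(d_o+d_i))² = 0.399;  ∂f/∂d_i = (d_o/(d_o+d_i))² = 0.136
δf = √((∂f/∂d_o · δd_o)² + (∂f/∂d_i · δd_i)²) = √(0.838 + 0.164) = 1.00 cm
f = 25.0 cm.

25.0 ± 1.00 cm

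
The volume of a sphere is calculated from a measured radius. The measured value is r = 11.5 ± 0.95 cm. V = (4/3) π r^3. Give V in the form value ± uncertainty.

V ∝ r^3, so δV/V = |3| · δr/r = 3 × 0.0826 = 0.248.
V = 6370 cm^3, so δV = 0.248 × 6370 = 1580 cm^3.

6370 ± 1580 cm^3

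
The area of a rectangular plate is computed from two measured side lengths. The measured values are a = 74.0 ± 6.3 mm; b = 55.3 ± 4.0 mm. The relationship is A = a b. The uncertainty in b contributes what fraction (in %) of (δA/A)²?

(δA/A)² = (1·δa/a)² + (1·δb/b)²
  a term: (1×0.0851)² = 0.00725
  b term: (1×0.0723)² = 0.00523
Total = 0.0125. Share from b = 0.00523/0.0125 = 0.419.

41.9%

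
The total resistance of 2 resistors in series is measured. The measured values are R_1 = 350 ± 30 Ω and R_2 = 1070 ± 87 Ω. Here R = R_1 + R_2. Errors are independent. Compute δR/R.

Sums and differences: (δR)² = Σ (cᵢ δxᵢ)².
  (δR_1)² = 900;  (δR_2)² = 7570
δR = √(8470) = 92.0 Ω
R = 1420 Ω, so δR/R = 92.0/1420 = 0.0648.

0.0648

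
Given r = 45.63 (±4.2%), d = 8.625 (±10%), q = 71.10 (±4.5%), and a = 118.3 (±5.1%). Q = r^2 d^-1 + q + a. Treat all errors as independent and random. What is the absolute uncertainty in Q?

32.3

Let p = r^2·d^-1 = 241.4. δp/p = √((2·δr/r)² + (-1·δd/d)²) = √(0.00706 + 0.0100) = 0.131, so δp = 31.5.
Q = p + q + a: δQ = √(δp² + δq² + δa²) = √(994 + 10.2 + 36.4) = 32.3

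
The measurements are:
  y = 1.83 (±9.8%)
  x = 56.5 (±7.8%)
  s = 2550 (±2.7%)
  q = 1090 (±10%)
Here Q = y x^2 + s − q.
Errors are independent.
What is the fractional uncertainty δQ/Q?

0.148

Let p = y·x^2 = 5840. δp/p = √((1·δy/y)² + (2·δx/x)²) = √(0.00960 + 0.0243) = 0.184, so δp = 1080.
Q = p + s − q: δQ = √(δp² + δs² + δq²) = √(1.16e+06 + 4740 + 11900) = 1080
Q = 7300, so δQ/Q = 1080/7300 = 0.148.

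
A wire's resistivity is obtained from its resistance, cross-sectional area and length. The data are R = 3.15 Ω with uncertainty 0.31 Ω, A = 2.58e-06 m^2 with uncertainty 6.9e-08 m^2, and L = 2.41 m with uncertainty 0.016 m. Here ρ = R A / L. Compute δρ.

For a monomial ρ ∝ R, A, L^-1, fractional errors add in quadrature:
  (1·δR/R)² = (1×0.0984)² = 0.00969;  (1·δA/A)² = (1×0.0267)² = 0.000715;  (-1·δL/L)² = (-1×0.00664)² = 4.41e-05
δρ/ρ = √(0.0104) = 0.102
ρ = 3.37e-06 Ω·m, so δρ = 0.102 × 3.37e-06 = 3.45e-07 Ω·m.

3.45e-07 Ω·m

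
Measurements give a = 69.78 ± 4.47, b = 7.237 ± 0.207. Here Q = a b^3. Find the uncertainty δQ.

Each factor contributes (exponent × relative error)² to (δQ/Q)²:
  (1·δa/a)² = (1×0.0641)² = 0.00410;  (3·δb/b)² = (3×0.0286)² = 0.00736
δQ/Q = √(0.0115) = 0.107
Q = 26450, so δQ = 0.107 × 26450 = 2830.

2830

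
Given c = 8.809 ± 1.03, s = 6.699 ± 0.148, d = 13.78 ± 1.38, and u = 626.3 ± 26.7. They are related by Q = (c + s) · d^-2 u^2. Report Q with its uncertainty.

Let w = c + s = 15.51. δw = √(δc² + δs²) = √(1.06 + 0.0219) = 1.04, so δw/w = 0.0671.
Q is then a monomial in w, d, u:
δQ/Q = √((δw/w)² + (-2·δd/d)² + (2·δu/u)²) = √(0.00450 + 0.0401 + 0.00727) = 0.228
Q = 32030, so δQ = 0.228 × 32030 = 7300.

32030 ± 7300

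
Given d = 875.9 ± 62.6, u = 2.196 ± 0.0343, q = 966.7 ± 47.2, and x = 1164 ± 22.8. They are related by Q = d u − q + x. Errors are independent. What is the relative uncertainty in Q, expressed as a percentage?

Let p = d·u = 1923. δp/p = √((1·δd/d)² + (1·δu/u)²) = √(0.00511 + 0.000244) = 0.0732, so δp = 141.
Q = p − q + x: δQ = √(δp² + δq² + δx²) = √(19800 + 2230 + 520) = 150
Q = 2121, so δQ/Q = 150/2121 = 0.0708.

7.08%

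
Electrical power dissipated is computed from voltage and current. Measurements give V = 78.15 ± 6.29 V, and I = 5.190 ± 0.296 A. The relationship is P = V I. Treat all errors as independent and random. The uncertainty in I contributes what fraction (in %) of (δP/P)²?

33.4%

(δP/P)² = (1·δV/V)² + (1·δI/I)²
  V term: (1×0.0805)² = 0.00648
  I term: (1×0.0570)² = 0.00325
Total = 0.00973. Share from I = 0.00325/0.00973 = 0.334.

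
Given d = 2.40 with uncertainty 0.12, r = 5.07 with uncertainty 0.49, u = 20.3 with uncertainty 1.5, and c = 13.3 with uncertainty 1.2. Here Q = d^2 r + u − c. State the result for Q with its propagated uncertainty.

36.2 ± 4.49

Let p = d^2·r = 29.2. δp/p = √((2·δd/d)² + (1·δr/r)²) = √(0.0100 + 0.00934) = 0.139, so δp = 4.06.
Q = p + u − c: δQ = √(δp² + δu² + δc²) = √(16.5 + 2.25 + 1.44) = 4.49
Q = 36.2.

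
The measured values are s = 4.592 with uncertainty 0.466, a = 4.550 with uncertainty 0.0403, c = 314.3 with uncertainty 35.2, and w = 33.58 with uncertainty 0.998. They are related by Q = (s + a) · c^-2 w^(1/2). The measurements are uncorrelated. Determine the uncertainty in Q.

Let u = s + a = 9.142. δu = √(δs² + δa²) = √(0.217 + 0.00162) = 0.468, so δu/u = 0.0512.
Q is then a monomial in u, c, w:
δQ/Q = √((δu/u)² + (-2·δc/c)² + (½·δw/w)²) = √(0.00262 + 0.0502 + 0.000221) = 0.230
Q = 0.0005363, so δQ = 0.230 × 0.0005363 = 0.000123.

0.000123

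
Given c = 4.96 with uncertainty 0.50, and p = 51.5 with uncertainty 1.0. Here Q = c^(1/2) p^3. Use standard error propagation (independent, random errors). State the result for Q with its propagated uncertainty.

Each factor contributes (exponent × relative error)² to (δQ/Q)²:
  (½·δc/c)² = (0.5×0.101)² = 0.00254;  (3·δp/p)² = (3×0.0194)² = 0.00339
δQ/Q = √(0.00593) = 0.0770
Q = 3.04e+05, so δQ = 0.0770 × 3.04e+05 = 23400.

(3.04 ± 0.234) × 10^5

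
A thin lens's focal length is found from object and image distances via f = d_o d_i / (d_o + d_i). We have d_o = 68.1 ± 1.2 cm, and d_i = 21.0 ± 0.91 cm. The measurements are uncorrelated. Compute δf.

0.536 cm

∂f/∂d_o = (d_i/(d_o+d_i))² = 0.0555;  ∂f/∂d_i = (d_o/(d_o+d_i))² = 0.584
δf = √((∂f/∂d_o · δd_o)² + (∂f/∂d_i · δd_i)²) = √(0.00444 + 0.283) = 0.536 cm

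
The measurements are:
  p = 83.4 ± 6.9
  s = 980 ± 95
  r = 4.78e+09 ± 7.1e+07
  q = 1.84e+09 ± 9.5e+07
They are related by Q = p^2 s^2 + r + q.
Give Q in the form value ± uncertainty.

Let w = p^2·s^2 = 6.68e+09. δw/w = √((2·δp/p)² + (2·δs/s)²) = √(0.0274 + 0.0376) = 0.255, so δw = 1.7e+09.
Q = w + r + q: δQ = √(δw² + δr² + δq²) = √(2.9e+18 + 5.04e+15 + 9.02e+15) = 1.71e+09
Q = 1.33e+10.

(1.33 ± 0.171) × 10^10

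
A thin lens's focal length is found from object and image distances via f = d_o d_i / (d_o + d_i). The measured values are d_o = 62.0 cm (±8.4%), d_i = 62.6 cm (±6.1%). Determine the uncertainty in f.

∂f/∂d_o = (d_i/(d_o+d_i))² = 0.252;  ∂f/∂d_i = (d_o/(d_o+d_i))² = 0.248
δf = √((∂f/∂d_o · δd_o)² + (∂f/∂d_i · δd_i)²) = √(1.73 + 0.894) = 1.62 cm

1.62 cm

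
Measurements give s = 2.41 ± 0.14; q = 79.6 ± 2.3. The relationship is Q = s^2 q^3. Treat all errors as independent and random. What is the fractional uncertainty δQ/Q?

0.145

Each factor contributes (exponent × relative error)² to (δQ/Q)²:
  (2·δs/s)² = (2×0.0581)² = 0.0135;  (3·δq/q)² = (3×0.0289)² = 0.00751
δQ/Q = √(0.0210) = 0.145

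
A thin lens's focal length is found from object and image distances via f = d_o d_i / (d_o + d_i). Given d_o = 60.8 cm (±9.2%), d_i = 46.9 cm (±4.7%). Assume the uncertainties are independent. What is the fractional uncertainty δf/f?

∂f/∂d_o = (d_i/(d_o+d_i))² = 0.190;  ∂f/∂d_i = (d_o/(d_o+d_i))² = 0.319
δf = √((∂f/∂d_o · δd_o)² + (∂f/∂d_i · δd_i)²) = √(1.13 + 0.494) = 1.27 cm
f = 26.5 cm, so δf/f = 1.27/26.5 = 0.0481.

0.0481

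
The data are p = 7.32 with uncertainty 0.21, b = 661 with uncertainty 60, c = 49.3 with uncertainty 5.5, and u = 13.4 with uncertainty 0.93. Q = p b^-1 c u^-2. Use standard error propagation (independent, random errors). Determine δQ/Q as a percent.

20.2%

Each factor contributes (exponent × relative error)² to (δQ/Q)²:
  (1·δp/p)² = (1×0.0287)² = 0.000823;  (-1·δb/b)² = (-1×0.0908)² = 0.00824;  (1·δc/c)² = (1×0.112)² = 0.0124;  (-2·δu/u)² = (-2×0.0694)² = 0.0193
δQ/Q = √(0.0408) = 0.202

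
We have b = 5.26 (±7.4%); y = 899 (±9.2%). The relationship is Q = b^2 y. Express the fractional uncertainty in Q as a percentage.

17.4%

Since Q is a product/quotient, work with relative uncertainties:
  (2·δb/b)² = (2×0.0740)² = 0.0219;  (1·δy/y)² = (1×0.0920)² = 0.00846
δQ/Q = √(0.0304) = 0.174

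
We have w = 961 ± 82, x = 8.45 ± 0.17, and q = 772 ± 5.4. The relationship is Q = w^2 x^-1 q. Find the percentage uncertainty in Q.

17.2%

Relative error in a monomial: (δQ/Q)² = Σ (nᵢ · δxᵢ/xᵢ)².
  (2·δw/w)² = (2×0.0853)² = 0.0291;  (-1·δx/x)² = (-1×0.0201)² = 0.000405;  (1·δq/q)² = (1×0.00699)² = 4.89e-05
δQ/Q = √(0.0296) = 0.172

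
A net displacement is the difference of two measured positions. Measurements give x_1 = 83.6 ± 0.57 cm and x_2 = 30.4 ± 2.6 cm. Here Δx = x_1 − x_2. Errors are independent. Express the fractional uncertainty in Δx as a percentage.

Each term contributes (cᵢ δxᵢ)² to (δΔx)²:
  (δx_1)² = 0.325;  (δx_2)² = 6.76
δΔx = √(7.08) = 2.66 cm
Δx = 53.2 cm, so δΔx/Δx = 2.66/53.2 = 0.0500.

5.00%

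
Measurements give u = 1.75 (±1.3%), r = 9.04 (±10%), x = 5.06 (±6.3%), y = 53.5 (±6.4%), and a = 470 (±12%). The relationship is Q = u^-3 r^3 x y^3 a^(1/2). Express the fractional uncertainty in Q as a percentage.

Each factor contributes (exponent × relative error)² to (δQ/Q)²:
  (-3·δu/u)² = (-3×0.0130)² = 0.00152;  (3·δr/r)² = (3×0.100)² = 0.0900;  (1·δx/x)² = (1×0.0630)² = 0.00397;  (3·δy/y)² = (3×0.0640)² = 0.0369;  (½·δa/a)² = (0.5×0.120)² = 0.00360
δQ/Q = √(0.136) = 0.369

36.9%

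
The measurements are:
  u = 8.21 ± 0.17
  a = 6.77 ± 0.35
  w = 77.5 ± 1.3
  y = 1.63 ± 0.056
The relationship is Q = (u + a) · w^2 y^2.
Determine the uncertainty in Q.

Let h = u + a = 15.0. δh = √(δu² + δa²) = √(0.0289 + 0.122) = 0.389, so δh/h = 0.0260.
Q is then a monomial in h, w, y:
δQ/Q = √((δh/h)² + (2·δw/w)² + (2·δy/y)²) = √(0.000675 + 0.00113 + 0.00472) = 0.0808
Q = 2.39e+05, so δQ = 0.0808 × 2.39e+05 = 19300.

19300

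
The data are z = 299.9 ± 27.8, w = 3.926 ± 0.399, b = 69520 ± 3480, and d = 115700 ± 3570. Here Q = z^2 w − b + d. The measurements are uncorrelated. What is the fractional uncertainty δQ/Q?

Let p = z^2·w = 353100. δp/p = √((2·δz/z)² + (1·δw/w)²) = √(0.0344 + 0.0103) = 0.211, so δp = 74700.
Q = p − b + d: δQ = √(δp² + δb² + δd²) = √(5.57e+09 + 1.21e+07 + 1.27e+07) = 74800
Q = 399300, so δQ/Q = 74800/399300 = 0.187.

0.187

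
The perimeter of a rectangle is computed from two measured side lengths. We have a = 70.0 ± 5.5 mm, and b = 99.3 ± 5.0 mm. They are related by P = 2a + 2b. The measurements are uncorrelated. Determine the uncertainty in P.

P is a linear combination, so absolute uncertainties add in quadrature:
  (2·δa)² = 121;  (2·δb)² = 100
δP = √(221) = 14.9 mm

14.9 mm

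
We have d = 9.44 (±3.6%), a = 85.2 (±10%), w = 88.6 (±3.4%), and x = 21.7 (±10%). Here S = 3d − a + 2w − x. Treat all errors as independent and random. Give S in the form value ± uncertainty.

98.6 ± 10.7

Sums and differences: (δS)² = Σ (cᵢ δxᵢ)².
  (3·δd)² = 1.04;  (δa)² = 72.6;  (2·δw)² = 36.3;  (δx)² = 4.71
δS = √(115) = 10.7
S = 98.6.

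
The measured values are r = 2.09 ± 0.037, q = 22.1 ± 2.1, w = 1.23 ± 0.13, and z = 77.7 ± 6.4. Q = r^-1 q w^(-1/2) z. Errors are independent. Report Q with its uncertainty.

Each factor contributes (exponent × relative error)² to (δQ/Q)²:
  (-1·δr/r)² = (-1×0.0177)² = 0.000313;  (1·δq/q)² = (1×0.0950)² = 0.00903;  (−½·δw/w)² = (-0.5×0.106)² = 0.00279;  (1·δz/z)² = (1×0.0824)² = 0.00678
δQ/Q = √(0.0189) = 0.138
Q = 741, so δQ = 0.138 × 741 = 102.

741 ± 102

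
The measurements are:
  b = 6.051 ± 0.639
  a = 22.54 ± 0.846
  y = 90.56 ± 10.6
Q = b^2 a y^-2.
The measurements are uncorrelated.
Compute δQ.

Q is a product of powers, so relative uncertainties combine in quadrature:
  (2·δb/b)² = (2×0.106)² = 0.0446;  (1·δa/a)² = (1×0.0375)² = 0.00141;  (-2·δy/y)² = (-2×0.117)² = 0.0548
δQ/Q = √(0.101) = 0.318
Q = 0.1006, so δQ = 0.318 × 0.1006 = 0.0320.

0.0320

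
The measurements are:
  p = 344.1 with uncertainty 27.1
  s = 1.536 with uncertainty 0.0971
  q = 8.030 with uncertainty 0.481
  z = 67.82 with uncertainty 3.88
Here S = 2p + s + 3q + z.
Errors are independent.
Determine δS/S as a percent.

6.95%

Absolute uncertainties add in quadrature for a linear combination:
  (2·δp)² = 2940;  (δs)² = 0.00943;  (3·δq)² = 2.08;  (δz)² = 15.1
δS = √(2950) = 54.4
S = 781.6, so δS/S = 54.4/781.6 = 0.0695.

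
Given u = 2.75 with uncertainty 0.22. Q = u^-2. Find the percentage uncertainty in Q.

16.0%

Q is a product of powers, so relative uncertainties combine in quadrature:
  (-2·δu/u)² = (-2×0.0800)² = 0.0256
δQ/Q = √(0.0256) = 0.160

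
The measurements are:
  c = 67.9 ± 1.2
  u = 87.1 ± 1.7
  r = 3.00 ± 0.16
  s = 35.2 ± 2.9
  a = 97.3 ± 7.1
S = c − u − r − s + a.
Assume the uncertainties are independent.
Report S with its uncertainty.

For a sum/difference, combine absolute errors in quadrature:
  (δc)² = 1.44;  (δu)² = 2.89;  (δr)² = 0.0256;  (δs)² = 8.41;  (δa)² = 50.4
δS = √(63.2) = 7.95
S = 39.9.

39.9 ± 7.95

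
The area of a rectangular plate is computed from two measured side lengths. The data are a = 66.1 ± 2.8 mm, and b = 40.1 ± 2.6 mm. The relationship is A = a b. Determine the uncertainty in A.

205 mm^2

Products/powers → add relative errors in quadrature, weighted by exponent:
  (1·δa/a)² = (1×0.0424)² = 0.00179;  (1·δb/b)² = (1×0.0648)² = 0.00420
δA/A = √(0.00600) = 0.0774
A = 2650 mm^2, so δA = 0.0774 × 2650 = 205 mm^2.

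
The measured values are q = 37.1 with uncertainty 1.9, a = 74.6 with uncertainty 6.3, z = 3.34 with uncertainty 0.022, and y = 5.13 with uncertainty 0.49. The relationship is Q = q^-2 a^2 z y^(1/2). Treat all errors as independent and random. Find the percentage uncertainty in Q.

For a monomial Q ∝ q^-2, a^2, z, y^(1/2), fractional errors add in quadrature:
  (-2·δq/q)² = (-2×0.0512)² = 0.0105;  (2·δa/a)² = (2×0.0845)² = 0.0285;  (1·δz/z)² = (1×0.00659)² = 4.34e-05;  (½·δy/y)² = (0.5×0.0955)² = 0.00228
δQ/Q = √(0.0413) = 0.203

20.3%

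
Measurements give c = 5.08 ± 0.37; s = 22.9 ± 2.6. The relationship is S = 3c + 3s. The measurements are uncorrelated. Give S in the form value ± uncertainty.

83.9 ± 7.88

Absolute uncertainties add in quadrature for a linear combination:
  (3·δc)² = 1.23;  (3·δs)² = 60.8
δS = √(62.1) = 7.88
S = 83.9.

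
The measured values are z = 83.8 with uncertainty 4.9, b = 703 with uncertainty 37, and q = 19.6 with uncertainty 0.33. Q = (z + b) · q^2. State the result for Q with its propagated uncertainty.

Let u = z + b = 787. δu = √(δz² + δb²) = √(24.0 + 1370) = 37.3, so δu/u = 0.0474.
Q is then a monomial in u, q:
δQ/Q = √((δu/u)² + (2·δq/q)²) = √(0.00225 + 0.00113) = 0.0582
Q = 3.02e+05, so δQ = 0.0582 × 3.02e+05 = 17600.

(3.02 ± 0.176) × 10^5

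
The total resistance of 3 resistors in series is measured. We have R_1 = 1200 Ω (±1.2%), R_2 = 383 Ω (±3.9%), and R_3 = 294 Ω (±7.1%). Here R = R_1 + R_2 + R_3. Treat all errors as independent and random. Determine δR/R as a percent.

1.57%

Absolute uncertainties add in quadrature for a linear combination:
  (δR_1)² = 207;  (δR_2)² = 223;  (δR_3)² = 436
δR = √(866) = 29.4 Ω
R = 1880 Ω, so δR/R = 29.4/1880 = 0.0157.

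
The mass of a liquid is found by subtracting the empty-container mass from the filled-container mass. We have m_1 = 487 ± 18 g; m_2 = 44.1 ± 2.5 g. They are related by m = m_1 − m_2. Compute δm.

For a sum/difference, combine absolute errors in quadrature:
  (δm_1)² = 324;  (δm_2)² = 6.25
δm = √(330) = 18.2 g

18.2 g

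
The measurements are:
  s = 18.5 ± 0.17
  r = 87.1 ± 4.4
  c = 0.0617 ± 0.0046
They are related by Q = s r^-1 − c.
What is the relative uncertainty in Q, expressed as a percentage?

Let p = s·r^-1 = 0.212. δp/p = √((1·δs/s)² + (-1·δr/r)²) = √(8.44e-05 + 0.00255) = 0.0513, so δp = 0.0109.
Q = p − c: δQ = √(δp² + δc²) = √(0.000119 + 2.12e-05) = 0.0118
Q = 0.151, so δQ/Q = 0.0118/0.151 = 0.0785.

7.85%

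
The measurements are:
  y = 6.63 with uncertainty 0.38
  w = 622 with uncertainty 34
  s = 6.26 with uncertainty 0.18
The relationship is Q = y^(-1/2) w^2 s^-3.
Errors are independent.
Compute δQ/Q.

For a monomial Q ∝ y^(-1/2), w^2, s^-3, fractional errors add in quadrature:
  (−½·δy/y)² = (-0.5×0.0573)² = 0.000821;  (2·δw/w)² = (2×0.0547)² = 0.0120;  (-3·δs/s)² = (-3×0.0288)² = 0.00744
δQ/Q = √(0.0202) = 0.142

0.142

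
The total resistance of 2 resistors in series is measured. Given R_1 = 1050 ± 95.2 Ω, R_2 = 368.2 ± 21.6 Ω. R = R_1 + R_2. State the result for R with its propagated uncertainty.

1418 ± 97.6 Ω

Sums and differences: (δR)² = Σ (cᵢ δxᵢ)².
  (δR_1)² = 9060;  (δR_2)² = 467
δR = √(9530) = 97.6 Ω
R = 1418 Ω.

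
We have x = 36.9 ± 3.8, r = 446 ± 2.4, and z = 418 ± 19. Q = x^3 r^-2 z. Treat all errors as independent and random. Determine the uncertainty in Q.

Products/powers → add relative errors in quadrature, weighted by exponent:
  (3·δx/x)² = (3×0.103)² = 0.0954;  (-2·δr/r)² = (-2×0.00538)² = 0.000116;  (1·δz/z)² = (1×0.0455)² = 0.00207
δQ/Q = √(0.0976) = 0.312
Q = 106, so δQ = 0.312 × 106 = 33.0.

33.0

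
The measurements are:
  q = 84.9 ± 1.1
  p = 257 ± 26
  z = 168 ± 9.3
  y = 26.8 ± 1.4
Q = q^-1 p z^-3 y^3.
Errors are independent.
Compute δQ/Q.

0.250

Relative error in a monomial: (δQ/Q)² = Σ (nᵢ · δxᵢ/xᵢ)².
  (-1·δq/q)² = (-1×0.0130)² = 0.000168;  (1·δp/p)² = (1×0.101)² = 0.0102;  (-3·δz/z)² = (-3×0.0554)² = 0.0276;  (3·δy/y)² = (3×0.0522)² = 0.0246
δQ/Q = √(0.0625) = 0.250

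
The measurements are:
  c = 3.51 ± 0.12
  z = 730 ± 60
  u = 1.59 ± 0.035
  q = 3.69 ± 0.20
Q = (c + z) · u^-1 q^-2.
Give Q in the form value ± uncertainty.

Let w = c + z = 734. δw = √(δc² + δz²) = √(0.0144 + 3600) = 60.0, so δw/w = 0.0818.
Q is then a monomial in w, u, q:
δQ/Q = √((δw/w)² + (-1·δu/u)² + (-2·δq/q)²) = √(0.00669 + 0.000485 + 0.0118) = 0.138
Q = 33.9, so δQ = 0.138 × 33.9 = 4.66.

33.9 ± 4.66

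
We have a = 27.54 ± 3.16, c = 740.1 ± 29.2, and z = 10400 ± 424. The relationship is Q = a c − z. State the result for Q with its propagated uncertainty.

Let p = a·c = 20380. δp/p = √((1·δa/a)² + (1·δc/c)²) = √(0.0132 + 0.00156) = 0.121, so δp = 2470.
Q = p − z: δQ = √(δp² + δz²) = √(6.12e+06 + 1.8e+05) = 2510
Q = 9982.

9982 ± 2510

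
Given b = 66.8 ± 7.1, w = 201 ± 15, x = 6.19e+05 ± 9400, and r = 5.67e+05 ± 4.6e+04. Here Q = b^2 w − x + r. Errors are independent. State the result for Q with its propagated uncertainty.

Let p = b^2·w = 8.97e+05. δp/p = √((2·δb/b)² + (1·δw/w)²) = √(0.0452 + 0.00557) = 0.225, so δp = 2.02e+05.
Q = p − x + r: δQ = √(δp² + δx² + δr²) = √(4.08e+10 + 8.84e+07 + 2.12e+09) = 2.07e+05
Q = 8.45e+05.

(8.45 ± 2.07) × 10^5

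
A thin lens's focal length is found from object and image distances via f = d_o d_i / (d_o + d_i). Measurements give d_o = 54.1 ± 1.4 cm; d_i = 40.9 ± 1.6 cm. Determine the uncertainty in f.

∂f/∂d_o = (d_i/(d_o+d_i))² = 0.185;  ∂f/∂d_i = (d_o/(d_o+d_i))² = 0.324
δf = √((∂f/∂d_o · δd_o)² + (∂f/∂d_i · δd_i)²) = √(0.0673 + 0.269) = 0.580 cm

0.580 cm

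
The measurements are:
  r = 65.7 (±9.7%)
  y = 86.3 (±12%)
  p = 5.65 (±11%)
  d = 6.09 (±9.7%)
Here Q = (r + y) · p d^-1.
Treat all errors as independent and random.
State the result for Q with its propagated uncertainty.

141 ± 23.6

Let u = r + y = 152. δu = √(δr² + δy²) = √(40.6 + 107) = 12.2, so δu/u = 0.0800.
Q is then a monomial in u, p, d:
δQ/Q = √((δu/u)² + (1·δp/p)² + (-1·δd/d)²) = √(0.00640 + 0.0121 + 0.00941) = 0.167
Q = 141, so δQ = 0.167 × 141 = 23.6.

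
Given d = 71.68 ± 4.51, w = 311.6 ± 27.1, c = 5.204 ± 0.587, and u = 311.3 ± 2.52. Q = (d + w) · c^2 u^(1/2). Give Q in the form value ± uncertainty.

183100 ± 43400

Let h = d + w = 383.3. δh = √(δd² + δw²) = √(20.3 + 734) = 27.5, so δh/h = 0.0717.
Q is then a monomial in h, c, u:
δQ/Q = √((δh/h)² + (2·δc/c)² + (½·δu/u)²) = √(0.00514 + 0.0509 + 1.64e-05) = 0.237
Q = 183100, so δQ = 0.237 × 183100 = 43400.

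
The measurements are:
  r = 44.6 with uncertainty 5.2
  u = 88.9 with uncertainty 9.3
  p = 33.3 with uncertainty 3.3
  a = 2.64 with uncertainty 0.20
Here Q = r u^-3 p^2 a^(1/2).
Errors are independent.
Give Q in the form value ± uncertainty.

Relative error in a monomial: (δQ/Q)² = Σ (nᵢ · δxᵢ/xᵢ)².
  (1·δr/r)² = (1×0.117)² = 0.0136;  (-3·δu/u)² = (-3×0.105)² = 0.0985;  (2·δp/p)² = (2×0.0991)² = 0.0393;  (½·δa/a)² = (0.5×0.0758)² = 0.00143
δQ/Q = √(0.153) = 0.391
Q = 0.114, so δQ = 0.391 × 0.114 = 0.0447.

0.114 ± 0.0447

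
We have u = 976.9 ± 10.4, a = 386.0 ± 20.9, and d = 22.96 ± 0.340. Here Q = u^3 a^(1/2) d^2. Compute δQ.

4.95e+11

Relative error in a monomial: (δQ/Q)² = Σ (nᵢ · δxᵢ/xᵢ)².
  (3·δu/u)² = (3×0.0106)² = 0.00102;  (½·δa/a)² = (0.5×0.0541)² = 0.000733;  (2·δd/d)² = (2×0.0148)² = 0.000877
δQ/Q = √(0.00263) = 0.0513
Q = 9.656e+12, so δQ = 0.0513 × 9.656e+12 = 4.95e+11.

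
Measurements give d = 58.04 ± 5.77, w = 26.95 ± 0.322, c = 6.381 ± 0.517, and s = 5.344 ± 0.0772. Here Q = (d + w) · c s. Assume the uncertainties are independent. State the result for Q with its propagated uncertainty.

2898 ± 309

Let u = d + w = 84.99. δu = √(δd² + δw²) = √(33.3 + 0.104) = 5.78, so δu/u = 0.0680.
Q is then a monomial in u, c, s:
δQ/Q = √((δu/u)² + (1·δc/c)² + (1·δs/s)²) = √(0.00462 + 0.00656 + 0.000209) = 0.107
Q = 2898, so δQ = 0.107 × 2898 = 309.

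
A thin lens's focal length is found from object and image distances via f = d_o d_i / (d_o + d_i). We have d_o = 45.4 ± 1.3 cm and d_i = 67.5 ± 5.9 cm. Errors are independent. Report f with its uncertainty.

27.1 ± 1.06 cm

∂f/∂d_o = (d_i/(d_o+d_i))² = 0.357;  ∂f/∂d_i = (d_o/(d_o+d_i))² = 0.162
δf = √((∂f/∂d_o · δd_o)² + (∂f/∂d_i · δd_i)²) = √(0.216 + 0.910) = 1.06 cm
f = 27.1 cm.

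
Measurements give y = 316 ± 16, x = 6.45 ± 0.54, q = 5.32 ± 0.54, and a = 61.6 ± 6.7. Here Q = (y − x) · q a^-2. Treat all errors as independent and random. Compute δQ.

Let u = y − x = 310. δu = √(δy² + δx²) = √(256 + 0.292) = 16.0, so δu/u = 0.0517.
Q is then a monomial in u, q, a:
δQ/Q = √((δu/u)² + (1·δq/q)² + (-2·δa/a)²) = √(0.00267 + 0.0103 + 0.0473) = 0.246
Q = 0.434, so δQ = 0.246 × 0.434 = 0.107.

0.107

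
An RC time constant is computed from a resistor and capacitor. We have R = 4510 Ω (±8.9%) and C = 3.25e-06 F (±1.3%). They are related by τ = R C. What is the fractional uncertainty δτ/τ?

τ is a product of powers, so relative uncertainties combine in quadrature:
  (1·δR/R)² = (1×0.0890)² = 0.00792;  (1·δC/C)² = (1×0.0130)² = 0.000169
δτ/τ = √(0.00809) = 0.0899

0.0899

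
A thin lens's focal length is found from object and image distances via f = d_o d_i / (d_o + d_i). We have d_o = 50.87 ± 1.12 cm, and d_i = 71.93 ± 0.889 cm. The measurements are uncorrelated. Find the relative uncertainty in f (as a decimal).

0.0139

∂f/∂d_o = (d_i/(d_o+d_i))² = 0.343;  ∂f/∂d_i = (d_o/(d_o+d_i))² = 0.172
δf = √((∂f/∂d_o · δd_o)² + (∂f/∂d_i · δd_i)²) = √(0.148 + 0.0233) = 0.413 cm
f = 29.80 cm, so δf/f = 0.413/29.80 = 0.0139.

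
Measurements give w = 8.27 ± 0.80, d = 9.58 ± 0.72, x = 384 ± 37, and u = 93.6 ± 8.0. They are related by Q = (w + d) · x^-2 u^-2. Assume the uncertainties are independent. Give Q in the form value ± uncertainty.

(1.38 ± 0.366) × 10^-8

Let h = w + d = 17.9. δh = √(δw² + δd²) = √(0.640 + 0.518) = 1.08, so δh/h = 0.0603.
Q is then a monomial in h, x, u:
δQ/Q = √((δh/h)² + (-2·δx/x)² + (-2·δu/u)²) = √(0.00364 + 0.0371 + 0.0292) = 0.265
Q = 1.38e-08, so δQ = 0.265 × 1.38e-08 = 3.66e-09.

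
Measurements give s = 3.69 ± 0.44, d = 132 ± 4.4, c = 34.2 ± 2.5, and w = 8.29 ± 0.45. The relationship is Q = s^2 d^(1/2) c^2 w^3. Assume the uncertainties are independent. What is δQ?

3.38e+07

Relative error in a monomial: (δQ/Q)² = Σ (nᵢ · δxᵢ/xᵢ)².
  (2·δs/s)² = (2×0.119)² = 0.0569;  (½·δd/d)² = (0.5×0.0333)² = 0.000278;  (2·δc/c)² = (2×0.0731)² = 0.0214;  (3·δw/w)² = (3×0.0543)² = 0.0265
δQ/Q = √(0.105) = 0.324
Q = 1.04e+08, so δQ = 0.324 × 1.04e+08 = 3.38e+07.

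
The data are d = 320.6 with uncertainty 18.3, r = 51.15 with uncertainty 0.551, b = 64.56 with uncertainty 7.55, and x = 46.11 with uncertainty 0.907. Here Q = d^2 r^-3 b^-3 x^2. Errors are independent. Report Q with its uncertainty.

Relative error in a monomial: (δQ/Q)² = Σ (nᵢ · δxᵢ/xᵢ)².
  (2·δd/d)² = (2×0.0571)² = 0.0130;  (-3·δr/r)² = (-3×0.0108)² = 0.00104;  (-3·δb/b)² = (-3×0.117)² = 0.123;  (2·δx/x)² = (2×0.0197)² = 0.00155
δQ/Q = √(0.139) = 0.372
Q = 0.006069, so δQ = 0.372 × 0.006069 = 0.00226.

0.006069 ± 0.00226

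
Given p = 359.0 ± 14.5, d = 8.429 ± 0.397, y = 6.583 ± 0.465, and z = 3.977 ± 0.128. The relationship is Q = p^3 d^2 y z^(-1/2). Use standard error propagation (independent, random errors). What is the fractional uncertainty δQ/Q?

Products/powers → add relative errors in quadrature, weighted by exponent:
  (3·δp/p)² = (3×0.0404)² = 0.0147;  (2·δd/d)² = (2×0.0471)² = 0.00887;  (1·δy/y)² = (1×0.0706)² = 0.00499;  (−½·δz/z)² = (-0.5×0.0322)² = 0.000259
δQ/Q = √(0.0288) = 0.170

0.170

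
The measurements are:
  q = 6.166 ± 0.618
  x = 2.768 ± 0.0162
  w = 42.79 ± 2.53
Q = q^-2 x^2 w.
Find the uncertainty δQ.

1.81

Q is a product of powers, so relative uncertainties combine in quadrature:
  (-2·δq/q)² = (-2×0.100)² = 0.0402;  (2·δx/x)² = (2×0.00585)² = 0.000137;  (1·δw/w)² = (1×0.0591)² = 0.00350
δQ/Q = √(0.0438) = 0.209
Q = 8.623, so δQ = 0.209 × 8.623 = 1.81.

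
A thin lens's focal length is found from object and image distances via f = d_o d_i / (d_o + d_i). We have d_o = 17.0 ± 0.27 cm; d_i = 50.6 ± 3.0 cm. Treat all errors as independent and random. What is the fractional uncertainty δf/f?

0.0191

∂f/∂d_o = (d_i/(d_o+d_i))² = 0.560;  ∂f/∂d_i = (d_o/(d_o+d_i))² = 0.0632
δf = √((∂f/∂d_o · δd_o)² + (∂f/∂d_i · δd_i)²) = √(0.0229 + 0.0360) = 0.243 cm
f = 12.7 cm, so δf/f = 0.243/12.7 = 0.0191.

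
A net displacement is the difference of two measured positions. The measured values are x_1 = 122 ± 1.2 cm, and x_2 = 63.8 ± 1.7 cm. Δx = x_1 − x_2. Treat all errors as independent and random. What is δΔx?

Absolute uncertainties add in quadrature for a linear combination:
  (δx_1)² = 1.44;  (δx_2)² = 2.89
δΔx = √(4.33) = 2.08 cm

2.08 cm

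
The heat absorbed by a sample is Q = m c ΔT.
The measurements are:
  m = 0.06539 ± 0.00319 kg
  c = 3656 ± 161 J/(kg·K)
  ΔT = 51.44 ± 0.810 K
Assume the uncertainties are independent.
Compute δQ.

831 J

Each factor contributes (exponent × relative error)² to (δQ/Q)²:
  (1·δm/m)² = (1×0.0488)² = 0.00238;  (1·δc/c)² = (1×0.0440)² = 0.00194;  (1·δΔT/ΔT)² = (1×0.0157)² = 0.000248
δQ/Q = √(0.00457) = 0.0676
Q = 12300 J, so δQ = 0.0676 × 12300 = 831 J.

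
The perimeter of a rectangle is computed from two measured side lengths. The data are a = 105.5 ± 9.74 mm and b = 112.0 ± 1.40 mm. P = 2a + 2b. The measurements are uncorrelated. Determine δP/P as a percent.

4.52%

P is a linear combination, so absolute uncertainties add in quadrature:
  (2·δa)² = 379;  (2·δb)² = 7.84
δP = √(387) = 19.7 mm
P = 435.0 mm, so δP/P = 19.7/435.0 = 0.0452.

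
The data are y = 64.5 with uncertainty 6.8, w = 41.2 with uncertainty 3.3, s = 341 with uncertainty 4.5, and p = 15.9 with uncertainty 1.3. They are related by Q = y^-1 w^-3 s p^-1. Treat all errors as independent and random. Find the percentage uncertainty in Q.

Relative error in a monomial: (δQ/Q)² = Σ (nᵢ · δxᵢ/xᵢ)².
  (-1·δy/y)² = (-1×0.105)² = 0.0111;  (-3·δw/w)² = (-3×0.0801)² = 0.0577;  (1·δs/s)² = (1×0.0132)² = 0.000174;  (-1·δp/p)² = (-1×0.0818)² = 0.00668
δQ/Q = √(0.0757) = 0.275

27.5%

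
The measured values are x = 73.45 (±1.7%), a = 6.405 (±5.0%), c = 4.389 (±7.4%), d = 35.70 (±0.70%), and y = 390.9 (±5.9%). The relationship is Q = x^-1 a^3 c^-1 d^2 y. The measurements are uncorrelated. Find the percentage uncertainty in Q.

17.9%

For a monomial Q ∝ x^-1, a^3, c^-1, d^2, y, fractional errors add in quadrature:
  (-1·δx/x)² = (-1×0.0170)² = 0.000289;  (3·δa/a)² = (3×0.0500)² = 0.0225;  (-1·δc/c)² = (-1×0.0740)² = 0.00548;  (2·δd/d)² = (2×0.00700)² = 0.000196;  (1·δy/y)² = (1×0.0590)² = 0.00348
δQ/Q = √(0.0319) = 0.179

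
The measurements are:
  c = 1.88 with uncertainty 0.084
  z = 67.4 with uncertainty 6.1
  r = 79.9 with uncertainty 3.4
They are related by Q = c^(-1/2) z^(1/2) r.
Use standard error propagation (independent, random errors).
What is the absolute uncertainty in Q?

For a monomial Q ∝ c^(-1/2), z^(1/2), r, fractional errors add in quadrature:
  (−½·δc/c)² = (-0.5×0.0447)² = 0.000499;  (½·δz/z)² = (0.5×0.0905)² = 0.00205;  (1·δr/r)² = (1×0.0426)² = 0.00181
δQ/Q = √(0.00436) = 0.0660
Q = 478, so δQ = 0.0660 × 478 = 31.6.

31.6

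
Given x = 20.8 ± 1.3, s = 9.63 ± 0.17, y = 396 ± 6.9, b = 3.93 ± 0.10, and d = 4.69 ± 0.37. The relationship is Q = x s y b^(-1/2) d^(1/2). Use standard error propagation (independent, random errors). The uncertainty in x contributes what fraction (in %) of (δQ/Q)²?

62.6%

(δQ/Q)² = (1·δx/x)² + (1·δs/s)² + (1·δy/y)² + (−½·δb/b)² + (½·δd/d)²
  x term: (1×0.0625)² = 0.00391
  s term: (1×0.0177)² = 0.000312
  y term: (1×0.0174)² = 0.000304
  b term: (-0.5×0.0254)² = 0.000162
  d term: (0.5×0.0789)² = 0.00156
Total = 0.00624. Share from x = 0.00391/0.00624 = 0.626.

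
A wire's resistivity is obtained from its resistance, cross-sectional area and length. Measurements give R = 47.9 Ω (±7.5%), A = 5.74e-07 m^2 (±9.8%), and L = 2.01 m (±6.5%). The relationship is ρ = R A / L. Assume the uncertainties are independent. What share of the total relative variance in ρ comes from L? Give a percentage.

21.7%

(δρ/ρ)² = (1·δR/R)² + (1·δA/A)² + (-1·δL/L)²
  R term: (1×0.0750)² = 0.00562
  A term: (1×0.0980)² = 0.00960
  L term: (-1×0.0650)² = 0.00423
Total = 0.0195. Share from L = 0.00423/0.0195 = 0.217.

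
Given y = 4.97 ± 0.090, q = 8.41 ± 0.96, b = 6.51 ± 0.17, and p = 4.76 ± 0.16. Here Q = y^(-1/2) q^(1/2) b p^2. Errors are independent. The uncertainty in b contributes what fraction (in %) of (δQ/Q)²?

7.98%

(δQ/Q)² = (−½·δy/y)² + (½·δq/q)² + (1·δb/b)² + (2·δp/p)²
  y term: (-0.5×0.0181)² = 8.2e-05
  q term: (0.5×0.114)² = 0.00326
  b term: (1×0.0261)² = 0.000682
  p term: (2×0.0336)² = 0.00452
Total = 0.00854. Share from b = 0.000682/0.00854 = 0.0798.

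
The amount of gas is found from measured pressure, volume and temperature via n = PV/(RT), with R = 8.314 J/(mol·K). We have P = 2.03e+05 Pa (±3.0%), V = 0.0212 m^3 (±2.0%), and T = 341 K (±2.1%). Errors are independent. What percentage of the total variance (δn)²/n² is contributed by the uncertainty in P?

(δn/n)² = (1·δP/P)² + (1·δV/V)² + (-1·δT/T)²
  P term: (1×0.0300)² = 0.000900
  V term: (1×0.0200)² = 0.000400
  T term: (-1×0.0210)² = 0.000441
Total = 0.00174. Share from P = 0.000900/0.00174 = 0.517.

51.7%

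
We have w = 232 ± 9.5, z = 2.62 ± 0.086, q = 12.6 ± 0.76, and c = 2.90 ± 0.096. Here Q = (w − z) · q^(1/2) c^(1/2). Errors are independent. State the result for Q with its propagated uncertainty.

Let u = w − z = 229. δu = √(δw² + δz²) = √(90.2 + 0.00740) = 9.50, so δu/u = 0.0414.
Q is then a monomial in u, q, c:
δQ/Q = √((δu/u)² + (½·δq/q)² + (½·δc/c)²) = √(0.00172 + 0.000910 + 0.000274) = 0.0538
Q = 1390, so δQ = 0.0538 × 1390 = 74.7.

1390 ± 74.7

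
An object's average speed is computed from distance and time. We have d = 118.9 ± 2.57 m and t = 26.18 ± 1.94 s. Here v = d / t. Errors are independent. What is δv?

Products/powers → add relative errors in quadrature, weighted by exponent:
  (1·δd/d)² = (1×0.0216)² = 0.000467;  (-1·δt/t)² = (-1×0.0741)² = 0.00549
δv/v = √(0.00596) = 0.0772
v = 4.542 m/s, so δv = 0.0772 × 4.542 = 0.351 m/s.

0.351 m/s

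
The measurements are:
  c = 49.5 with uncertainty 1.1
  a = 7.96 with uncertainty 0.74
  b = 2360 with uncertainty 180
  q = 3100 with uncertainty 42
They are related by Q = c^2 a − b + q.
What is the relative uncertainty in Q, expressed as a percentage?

9.97%

Let p = c^2·a = 19500. δp/p = √((2·δc/c)² + (1·δa/a)²) = √(0.00198 + 0.00864) = 0.103, so δp = 2010.
Q = p − b + q: δQ = √(δp² + δb² + δq²) = √(4.04e+06 + 32400 + 1760) = 2020
Q = 20200, so δQ/Q = 2020/20200 = 0.0997.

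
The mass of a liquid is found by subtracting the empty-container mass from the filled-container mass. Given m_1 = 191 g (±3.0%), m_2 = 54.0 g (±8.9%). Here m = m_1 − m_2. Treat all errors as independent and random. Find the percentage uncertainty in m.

5.46%

Each term contributes (cᵢ δxᵢ)² to (δm)²:
  (δm_1)² = 32.8;  (δm_2)² = 23.1
δm = √(55.9) = 7.48 g
m = 137 g, so δm/m = 7.48/137 = 0.0546.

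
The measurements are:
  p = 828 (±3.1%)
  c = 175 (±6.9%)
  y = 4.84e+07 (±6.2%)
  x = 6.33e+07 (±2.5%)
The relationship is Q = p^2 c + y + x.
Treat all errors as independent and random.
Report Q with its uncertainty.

(2.32 ± 0.116) × 10^8

Let w = p^2·c = 1.2e+08. δw/w = √((2·δp/p)² + (1·δc/c)²) = √(0.00384 + 0.00476) = 0.0928, so δw = 1.11e+07.
Q = w + y + x: δQ = √(δw² + δy² + δx²) = √(1.24e+14 + 9e+12 + 2.5e+12) = 1.16e+07
Q = 2.32e+08.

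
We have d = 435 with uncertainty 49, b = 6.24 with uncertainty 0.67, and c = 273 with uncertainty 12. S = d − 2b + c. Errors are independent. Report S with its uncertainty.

S is a linear combination, so absolute uncertainties add in quadrature:
  (δd)² = 2400;  (2·δb)² = 1.80;  (δc)² = 144
δS = √(2550) = 50.5
S = 696.

696 ± 50.5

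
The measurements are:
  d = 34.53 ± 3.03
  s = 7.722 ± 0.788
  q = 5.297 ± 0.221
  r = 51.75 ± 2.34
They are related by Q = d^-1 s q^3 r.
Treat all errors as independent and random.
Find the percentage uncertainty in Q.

18.9%

For a monomial Q ∝ d^-1, s, q^3, r, fractional errors add in quadrature:
  (-1·δd/d)² = (-1×0.0877)² = 0.00770;  (1·δs/s)² = (1×0.102)² = 0.0104;  (3·δq/q)² = (3×0.0417)² = 0.0157;  (1·δr/r)² = (1×0.0452)² = 0.00204
δQ/Q = √(0.0358) = 0.189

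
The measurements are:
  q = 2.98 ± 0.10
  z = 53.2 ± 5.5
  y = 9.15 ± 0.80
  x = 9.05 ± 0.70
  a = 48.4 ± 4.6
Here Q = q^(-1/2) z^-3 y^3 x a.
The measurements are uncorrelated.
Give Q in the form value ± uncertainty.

1.29 ± 0.548

Since Q is a product/quotient, work with relative uncertainties:
  (−½·δq/q)² = (-0.5×0.0336)² = 0.000282;  (-3·δz/z)² = (-3×0.103)² = 0.0962;  (3·δy/y)² = (3×0.0874)² = 0.0688;  (1·δx/x)² = (1×0.0773)² = 0.00598;  (1·δa/a)² = (1×0.0950)² = 0.00903
δQ/Q = √(0.180) = 0.425
Q = 1.29, so δQ = 0.425 × 1.29 = 0.548.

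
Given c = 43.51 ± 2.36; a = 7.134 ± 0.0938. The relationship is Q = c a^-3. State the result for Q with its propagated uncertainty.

Products/powers → add relative errors in quadrature, weighted by exponent:
  (1·δc/c)² = (1×0.0542)² = 0.00294;  (-3·δa/a)² = (-3×0.0131)² = 0.00156
δQ/Q = √(0.00450) = 0.0671
Q = 0.1198, so δQ = 0.0671 × 0.1198 = 0.00804.

0.1198 ± 0.00804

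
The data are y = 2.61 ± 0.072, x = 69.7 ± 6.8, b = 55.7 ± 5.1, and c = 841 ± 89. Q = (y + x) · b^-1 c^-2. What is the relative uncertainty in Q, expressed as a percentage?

24.9%

Let u = y + x = 72.3. δu = √(δy² + δx²) = √(0.00518 + 46.2) = 6.80, so δu/u = 0.0940.
Q is then a monomial in u, b, c:
δQ/Q = √((δu/u)² + (-1·δb/b)² + (-2·δc/c)²) = √(0.00884 + 0.00838 + 0.0448) = 0.249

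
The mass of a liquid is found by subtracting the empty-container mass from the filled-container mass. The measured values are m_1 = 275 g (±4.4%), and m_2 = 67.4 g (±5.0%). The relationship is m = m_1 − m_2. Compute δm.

12.6 g

m is a linear combination, so absolute uncertainties add in quadrature:
  (δm_1)² = 146;  (δm_2)² = 11.4
δm = √(158) = 12.6 g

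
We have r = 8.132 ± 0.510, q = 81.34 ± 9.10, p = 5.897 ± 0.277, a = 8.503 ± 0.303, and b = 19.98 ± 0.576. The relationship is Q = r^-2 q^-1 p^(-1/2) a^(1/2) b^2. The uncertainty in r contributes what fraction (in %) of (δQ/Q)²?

48.5%

(δQ/Q)² = (-2·δr/r)² + (-1·δq/q)² + (−½·δp/p)² + (½·δa/a)² + (2·δb/b)²
  r term: (-2×0.0627)² = 0.0157
  q term: (-1×0.112)² = 0.0125
  p term: (-0.5×0.0470)² = 0.000552
  a term: (0.5×0.0356)² = 0.000317
  b term: (2×0.0288)² = 0.00332
Total = 0.0324. Share from r = 0.0157/0.0324 = 0.485.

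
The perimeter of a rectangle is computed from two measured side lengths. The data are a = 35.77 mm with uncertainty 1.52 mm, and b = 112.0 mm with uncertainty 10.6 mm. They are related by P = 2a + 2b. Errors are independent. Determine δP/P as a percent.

For a sum/difference, combine absolute errors in quadrature:
  (2·δa)² = 9.24;  (2·δb)² = 449
δP = √(459) = 21.4 mm
P = 295.5 mm, so δP/P = 21.4/295.5 = 0.0725.

7.25%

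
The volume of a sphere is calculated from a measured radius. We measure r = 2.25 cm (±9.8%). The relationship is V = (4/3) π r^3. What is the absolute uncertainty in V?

14.0 cm^3

Relative error in a monomial: (δV/V)² = Σ (nᵢ · δxᵢ/xᵢ)².
  (3·δr/r)² = (3×0.0980)² = 0.0864
δV/V = √(0.0864) = 0.294
V = 47.7 cm^3, so δV = 0.294 × 47.7 = 14.0 cm^3.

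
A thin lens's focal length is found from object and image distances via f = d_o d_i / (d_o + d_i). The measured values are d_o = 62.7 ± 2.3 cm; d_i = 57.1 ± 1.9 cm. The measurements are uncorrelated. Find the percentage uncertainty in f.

2.47%

∂f/∂d_o = (d_i/(d_o+d_i))² = 0.227;  ∂f/∂d_i = (d_o/(d_o+d_i))² = 0.274
δf = √((∂f/∂d_o · δd_o)² + (∂f/∂d_i · δd_i)²) = √(0.273 + 0.271) = 0.737 cm
f = 29.9 cm, so δf/f = 0.737/29.9 = 0.0247.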